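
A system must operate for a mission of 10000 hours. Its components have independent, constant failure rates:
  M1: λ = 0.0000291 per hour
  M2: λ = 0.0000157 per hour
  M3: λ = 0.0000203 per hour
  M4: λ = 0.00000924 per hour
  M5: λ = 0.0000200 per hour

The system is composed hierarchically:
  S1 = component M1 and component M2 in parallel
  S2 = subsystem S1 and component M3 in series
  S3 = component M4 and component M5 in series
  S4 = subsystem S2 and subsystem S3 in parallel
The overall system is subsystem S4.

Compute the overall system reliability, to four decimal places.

0.9458

R(M1) = exp(−0.0000291 × 10000) = 0.747516
R(M2) = exp(−0.0000157 × 10000) = 0.854704
R(M3) = exp(−0.0000203 × 10000) = 0.816278
R(M4) = exp(−0.00000924 × 10000) = 0.911740
R(M5) = exp(−0.0000200 × 10000) = 0.818731
Parallel (M1 and M2): 1 − (1 − 0.747516)(1 − 0.854704) = 0.963315
Series ([0.963315] and M3): 0.963315 × 0.816278 = 0.786333
Series (M4 and M5): 0.911740 × 0.818731 = 0.746470
Parallel ([0.786333] and [0.746470]): 1 − (1 − 0.786333)(1 − 0.746470) = 0.9458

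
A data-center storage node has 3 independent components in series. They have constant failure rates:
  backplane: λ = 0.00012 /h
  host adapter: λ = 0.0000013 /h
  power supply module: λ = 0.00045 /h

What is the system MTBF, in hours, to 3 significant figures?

1750

Series of exponential components: λ_sys = Σ λ_i
λ_sys = 0.00012 + 0.0000013 + 0.00045 = 5.7130e-04 /h
MTBF = 1 / λ_sys = 1750 h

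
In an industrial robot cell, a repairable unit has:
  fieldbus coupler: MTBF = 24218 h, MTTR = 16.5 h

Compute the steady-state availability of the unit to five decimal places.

0.99932

A(fieldbus coupler) = MTBF/(MTBF+MTTR) = 24218/(24218+16.5) = 0.99932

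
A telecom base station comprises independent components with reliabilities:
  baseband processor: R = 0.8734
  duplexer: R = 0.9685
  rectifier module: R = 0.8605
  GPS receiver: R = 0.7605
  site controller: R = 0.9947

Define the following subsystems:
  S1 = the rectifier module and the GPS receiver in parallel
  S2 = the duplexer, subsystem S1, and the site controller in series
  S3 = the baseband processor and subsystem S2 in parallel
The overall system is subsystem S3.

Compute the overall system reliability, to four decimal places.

Parallel (rectifier module and GPS receiver): 1 − (1 − 0.860500)(1 − 0.760500) = 0.966590
Series (duplexer, [0.966590], and site controller): 0.968500 × 0.966590 × 0.994700 = 0.931181
Parallel (baseband processor and [0.931181]): 1 − (1 − 0.873400)(1 − 0.931181) = 0.9913

0.9913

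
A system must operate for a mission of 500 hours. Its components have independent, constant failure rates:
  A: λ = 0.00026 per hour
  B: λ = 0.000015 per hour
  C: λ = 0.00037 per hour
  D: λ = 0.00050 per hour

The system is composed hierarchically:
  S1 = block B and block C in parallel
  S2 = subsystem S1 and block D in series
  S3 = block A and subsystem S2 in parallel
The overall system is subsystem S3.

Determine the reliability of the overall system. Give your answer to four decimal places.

0.9729

R(A) = exp(−0.00026 × 500) = 0.878095
R(B) = exp(−0.000015 × 500) = 0.992528
R(C) = exp(−0.00037 × 500) = 0.831104
R(D) = exp(−0.00050 × 500) = 0.778801
Parallel (B and C): 1 − (1 − 0.992528)(1 − 0.831104) = 0.998738
Series ([0.998738] and D): 0.998738 × 0.778801 = 0.777818
Parallel (A and [0.777818]): 1 − (1 − 0.878095)(1 − 0.777818) = 0.9729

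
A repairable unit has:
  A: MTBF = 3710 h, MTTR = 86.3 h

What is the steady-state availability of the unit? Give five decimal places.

A(A) = MTBF/(MTBF+MTTR) = 3710/(3710+86.3) = 0.97727

0.97727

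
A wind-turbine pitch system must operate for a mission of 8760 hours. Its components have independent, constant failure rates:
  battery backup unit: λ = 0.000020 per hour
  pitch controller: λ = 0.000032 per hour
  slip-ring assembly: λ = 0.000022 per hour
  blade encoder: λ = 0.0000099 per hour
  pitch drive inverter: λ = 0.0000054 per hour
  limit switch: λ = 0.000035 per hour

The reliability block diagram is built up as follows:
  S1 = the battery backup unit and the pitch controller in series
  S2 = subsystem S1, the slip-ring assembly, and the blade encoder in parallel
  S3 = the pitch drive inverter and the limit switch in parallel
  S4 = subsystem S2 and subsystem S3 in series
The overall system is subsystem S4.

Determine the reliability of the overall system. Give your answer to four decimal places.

0.9825

R(battery backup unit) = exp(−0.000020 × 8760) = 0.839289
R(pitch controller) = exp(−0.000032 × 8760) = 0.755542
R(slip-ring assembly) = exp(−0.000022 × 8760) = 0.824713
R(blade encoder) = exp(−0.0000099 × 8760) = 0.916930
R(pitch drive inverter) = exp(−0.0000054 × 8760) = 0.953797
R(limit switch) = exp(−0.000035 × 8760) = 0.735945
Series (battery backup unit and pitch controller): 0.839289 × 0.755542 = 0.634118
Parallel ([0.634118], slip-ring assembly, and blade encoder): 1 − (1 − 0.634118)(1 − 0.824713)(1 − 0.916930) = 0.994672
Parallel (pitch drive inverter and limit switch): 1 − (1 − 0.953797)(1 − 0.735945) = 0.987800
Series ([0.994672] and [0.987800]): 0.994672 × 0.987800 = 0.9825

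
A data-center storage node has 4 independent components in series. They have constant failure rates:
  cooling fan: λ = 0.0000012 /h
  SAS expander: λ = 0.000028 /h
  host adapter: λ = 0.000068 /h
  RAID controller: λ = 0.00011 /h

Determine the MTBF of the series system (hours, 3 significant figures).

4830

Series of exponential components: λ_sys = Σ λ_i
λ_sys = 0.0000012 + 0.000028 + 0.000068 + 0.00011 = 2.0720e-04 /h
MTBF = 1 / λ_sys = 4830 h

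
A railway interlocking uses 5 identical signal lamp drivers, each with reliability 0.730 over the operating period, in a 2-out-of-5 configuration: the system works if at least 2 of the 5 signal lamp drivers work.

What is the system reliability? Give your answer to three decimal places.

0.979

R = Σ_{i=2}^{5} C(5,i) p^i (1−p)^{5−i} with p = 0.730
C(5,2)·0.730^2·0.270^3 = 0.10489
C(5,3)·0.730^3·0.270^2 = 0.28359
C(5,4)·0.730^4·0.270^1 = 0.38338
C(5,5)·0.730^5·0.270^0 = 0.20731
Sum = 0.979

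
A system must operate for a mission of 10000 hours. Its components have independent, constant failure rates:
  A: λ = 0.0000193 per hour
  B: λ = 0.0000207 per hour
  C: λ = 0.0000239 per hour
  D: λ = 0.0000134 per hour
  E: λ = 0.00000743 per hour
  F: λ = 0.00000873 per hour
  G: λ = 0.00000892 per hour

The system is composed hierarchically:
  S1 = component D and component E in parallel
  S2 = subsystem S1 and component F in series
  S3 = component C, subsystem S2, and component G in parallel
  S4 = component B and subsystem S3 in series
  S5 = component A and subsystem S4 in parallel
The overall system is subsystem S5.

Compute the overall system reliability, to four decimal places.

0.9669

R(A) = exp(−0.0000193 × 10000) = 0.824482
R(B) = exp(−0.0000207 × 10000) = 0.813020
R(C) = exp(−0.0000239 × 10000) = 0.787415
R(D) = exp(−0.0000134 × 10000) = 0.874590
R(E) = exp(−0.00000743 × 10000) = 0.928393
R(F) = exp(−0.00000873 × 10000) = 0.916402
R(G) = exp(−0.00000892 × 10000) = 0.914663
Parallel (D and E): 1 − (1 − 0.874590)(1 − 0.928393) = 0.991020
Series ([0.991020] and F): 0.991020 × 0.916402 = 0.908173
Parallel (C, [0.908173], and G): 1 − (1 − 0.787415)(1 − 0.908173)(1 − 0.914663) = 0.998334
Series (B and [0.998334]): 0.813020 × 0.998334 = 0.811666
Parallel (A and [0.811666]): 1 − (1 − 0.824482)(1 − 0.811666) = 0.9669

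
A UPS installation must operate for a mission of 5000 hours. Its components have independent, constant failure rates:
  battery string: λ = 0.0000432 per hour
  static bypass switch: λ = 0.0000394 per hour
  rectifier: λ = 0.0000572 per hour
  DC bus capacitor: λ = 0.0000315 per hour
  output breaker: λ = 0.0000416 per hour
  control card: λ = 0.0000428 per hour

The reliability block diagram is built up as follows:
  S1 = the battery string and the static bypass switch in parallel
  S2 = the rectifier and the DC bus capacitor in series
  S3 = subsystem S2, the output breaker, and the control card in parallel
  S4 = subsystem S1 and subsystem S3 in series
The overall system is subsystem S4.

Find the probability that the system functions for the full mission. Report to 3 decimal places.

R(battery string) = exp(−0.0000432 × 5000) = 0.80574
R(static bypass switch) = exp(−0.0000394 × 5000) = 0.82119
R(rectifier) = exp(−0.0000572 × 5000) = 0.75126
R(DC bus capacitor) = exp(−0.0000315 × 5000) = 0.85428
R(output breaker) = exp(−0.0000416 × 5000) = 0.81221
R(control card) = exp(−0.0000428 × 5000) = 0.80735
Parallel (battery string and static bypass switch): 1 − (1 − 0.80574)(1 − 0.82119) = 0.96526
Series (rectifier and DC bus capacitor): 0.75126 × 0.85428 = 0.64179
Parallel ([0.64179], output breaker, and control card): 1 − (1 − 0.64179)(1 − 0.81221)(1 − 0.80735) = 0.98704
Series ([0.96526] and [0.98704]): 0.96526 × 0.98704 = 0.953

0.953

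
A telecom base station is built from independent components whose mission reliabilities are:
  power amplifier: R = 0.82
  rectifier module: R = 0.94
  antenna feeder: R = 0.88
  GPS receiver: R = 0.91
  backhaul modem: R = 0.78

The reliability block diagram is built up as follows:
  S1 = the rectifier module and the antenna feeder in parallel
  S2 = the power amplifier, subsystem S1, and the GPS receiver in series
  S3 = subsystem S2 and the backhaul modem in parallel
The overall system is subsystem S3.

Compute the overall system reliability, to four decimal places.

0.9430

Parallel (rectifier module and antenna feeder): 1 − (1 − 0.940000)(1 − 0.880000) = 0.992800
Series (power amplifier, [0.992800], and GPS receiver): 0.820000 × 0.992800 × 0.910000 = 0.740827
Parallel ([0.740827] and backhaul modem): 1 − (1 − 0.740827)(1 − 0.780000) = 0.9430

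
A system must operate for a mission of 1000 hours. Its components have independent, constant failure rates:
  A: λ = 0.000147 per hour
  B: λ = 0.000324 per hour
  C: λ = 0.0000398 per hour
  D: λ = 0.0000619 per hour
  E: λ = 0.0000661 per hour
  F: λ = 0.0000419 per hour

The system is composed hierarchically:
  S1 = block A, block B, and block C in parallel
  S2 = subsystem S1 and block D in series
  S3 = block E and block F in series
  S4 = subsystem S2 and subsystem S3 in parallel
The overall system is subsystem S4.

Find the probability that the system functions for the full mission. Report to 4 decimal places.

R(A) = exp(−0.000147 × 1000) = 0.863294
R(B) = exp(−0.000324 × 1000) = 0.723250
R(C) = exp(−0.0000398 × 1000) = 0.960982
R(D) = exp(−0.0000619 × 1000) = 0.939977
R(E) = exp(−0.0000661 × 1000) = 0.936037
R(F) = exp(−0.0000419 × 1000) = 0.958966
Parallel (A, B, and C): 1 − (1 − 0.863294)(1 − 0.723250)(1 − 0.960982) = 0.998524
Series ([0.998524] and D): 0.998524 × 0.939977 = 0.938590
Series (E and F): 0.936037 × 0.958966 = 0.897628
Parallel ([0.938590] and [0.897628]): 1 − (1 − 0.938590)(1 − 0.897628) = 0.9937

0.9937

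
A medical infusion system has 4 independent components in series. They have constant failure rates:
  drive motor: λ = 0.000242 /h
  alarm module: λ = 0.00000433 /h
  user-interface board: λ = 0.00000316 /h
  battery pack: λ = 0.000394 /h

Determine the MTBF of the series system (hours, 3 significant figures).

1550

Series of exponential components: λ_sys = Σ λ_i
λ_sys = 0.000242 + 0.00000433 + 0.00000316 + 0.000394 = 6.4349e-04 /h
MTBF = 1 / λ_sys = 1550 h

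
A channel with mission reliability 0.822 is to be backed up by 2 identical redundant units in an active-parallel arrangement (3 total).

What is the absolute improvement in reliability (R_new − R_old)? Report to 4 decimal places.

R_before = 0.822
R_after = 1 − (1 − 0.822)^3 = 0.9944
ΔR = 0.9944 − 0.822 = 0.1724

0.1724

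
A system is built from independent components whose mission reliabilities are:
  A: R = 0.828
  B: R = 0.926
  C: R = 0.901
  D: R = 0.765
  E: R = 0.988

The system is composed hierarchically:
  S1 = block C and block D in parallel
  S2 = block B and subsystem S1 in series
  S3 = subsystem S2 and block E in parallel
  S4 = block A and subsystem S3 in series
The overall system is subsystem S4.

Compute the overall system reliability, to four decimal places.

Parallel (C and D): 1 − (1 − 0.901000)(1 − 0.765000) = 0.976735
Series (B and [0.976735]): 0.926000 × 0.976735 = 0.904457
Parallel ([0.904457] and E): 1 − (1 − 0.904457)(1 − 0.988000) = 0.998853
Series (A and [0.998853]): 0.828000 × 0.998853 = 0.8271

0.8271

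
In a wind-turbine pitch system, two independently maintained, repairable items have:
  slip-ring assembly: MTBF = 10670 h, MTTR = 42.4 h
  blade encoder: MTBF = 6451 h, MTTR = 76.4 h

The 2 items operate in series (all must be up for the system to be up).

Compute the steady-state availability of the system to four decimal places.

A(slip-ring assembly) = MTBF/(MTBF+MTTR) = 10670/(10670+42.4) = 0.996042
A(blade encoder) = MTBF/(MTBF+MTTR) = 6451/(6451+76.4) = 0.988295
Series availability: 0.996042 × 0.988295 = 0.9844

0.9844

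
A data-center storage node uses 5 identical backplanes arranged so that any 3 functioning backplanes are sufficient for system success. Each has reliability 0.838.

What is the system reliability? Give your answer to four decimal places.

0.9671

R = Σ_{i=3}^{5} C(5,i) p^i (1−p)^{5−i} with p = 0.838
C(5,3)·0.838^3·0.162^2 = 0.154441
C(5,4)·0.838^4·0.162^1 = 0.399449
C(5,5)·0.838^5·0.162^0 = 0.413257
Sum = 0.9671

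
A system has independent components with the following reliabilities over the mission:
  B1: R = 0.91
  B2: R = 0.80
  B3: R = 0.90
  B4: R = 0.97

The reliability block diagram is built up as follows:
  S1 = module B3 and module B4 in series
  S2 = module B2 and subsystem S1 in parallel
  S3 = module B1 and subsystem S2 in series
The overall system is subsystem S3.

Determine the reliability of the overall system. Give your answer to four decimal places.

0.8869

Series (B3 and B4): 0.900000 × 0.970000 = 0.873000
Parallel (B2 and [0.873000]): 1 − (1 − 0.800000)(1 − 0.873000) = 0.974600
Series (B1 and [0.974600]): 0.910000 × 0.974600 = 0.8869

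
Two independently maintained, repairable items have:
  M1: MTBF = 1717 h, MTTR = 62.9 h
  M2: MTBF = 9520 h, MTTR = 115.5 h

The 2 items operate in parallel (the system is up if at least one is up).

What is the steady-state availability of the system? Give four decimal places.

0.9996

A(M1) = MTBF/(MTBF+MTTR) = 1717/(1717+62.9) = 0.964661
A(M2) = MTBF/(MTBF+MTTR) = 9520/(9520+115.5) = 0.988013
Parallel availability: 1 − (1 − 0.964661)(1 − 0.988013) = 0.9996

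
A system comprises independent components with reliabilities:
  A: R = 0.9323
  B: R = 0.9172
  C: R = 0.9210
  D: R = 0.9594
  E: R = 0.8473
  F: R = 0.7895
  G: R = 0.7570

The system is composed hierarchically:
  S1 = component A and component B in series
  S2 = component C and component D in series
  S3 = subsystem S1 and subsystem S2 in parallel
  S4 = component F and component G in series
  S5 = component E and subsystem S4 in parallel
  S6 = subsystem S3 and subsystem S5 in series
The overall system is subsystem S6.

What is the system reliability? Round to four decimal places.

Series (A and B): 0.932300 × 0.917200 = 0.855106
Series (C and D): 0.921000 × 0.959400 = 0.883607
Parallel ([0.855106] and [0.883607]): 1 − (1 − 0.855106)(1 − 0.883607) = 0.983135
Series (F and G): 0.789500 × 0.757000 = 0.597652
Parallel (E and [0.597652]): 1 − (1 − 0.847300)(1 − 0.597652) = 0.938561
Series ([0.983135] and [0.938561]): 0.983135 × 0.938561 = 0.9227

0.9227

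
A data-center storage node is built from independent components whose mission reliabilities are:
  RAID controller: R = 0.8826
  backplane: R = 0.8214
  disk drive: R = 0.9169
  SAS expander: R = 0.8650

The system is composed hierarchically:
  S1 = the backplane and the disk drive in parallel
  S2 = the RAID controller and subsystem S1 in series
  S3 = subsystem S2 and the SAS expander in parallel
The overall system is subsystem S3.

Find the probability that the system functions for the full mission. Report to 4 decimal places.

Parallel (backplane and disk drive): 1 − (1 − 0.821400)(1 − 0.916900) = 0.985158
Series (RAID controller and [0.985158]): 0.882600 × 0.985158 = 0.869500
Parallel ([0.869500] and SAS expander): 1 − (1 − 0.869500)(1 − 0.865000) = 0.9824

0.9824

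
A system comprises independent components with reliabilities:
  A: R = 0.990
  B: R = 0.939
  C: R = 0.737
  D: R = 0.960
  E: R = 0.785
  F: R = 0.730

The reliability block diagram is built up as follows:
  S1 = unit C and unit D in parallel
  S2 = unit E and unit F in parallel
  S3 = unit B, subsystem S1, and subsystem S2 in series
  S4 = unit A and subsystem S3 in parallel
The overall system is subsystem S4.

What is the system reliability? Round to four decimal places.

0.9988

Parallel (C and D): 1 − (1 − 0.737000)(1 − 0.960000) = 0.989480
Parallel (E and F): 1 − (1 − 0.785000)(1 − 0.730000) = 0.941950
Series (B, [0.989480], and [0.941950]): 0.939000 × 0.989480 × 0.941950 = 0.875186
Parallel (A and [0.875186]): 1 − (1 − 0.990000)(1 − 0.875186) = 0.9988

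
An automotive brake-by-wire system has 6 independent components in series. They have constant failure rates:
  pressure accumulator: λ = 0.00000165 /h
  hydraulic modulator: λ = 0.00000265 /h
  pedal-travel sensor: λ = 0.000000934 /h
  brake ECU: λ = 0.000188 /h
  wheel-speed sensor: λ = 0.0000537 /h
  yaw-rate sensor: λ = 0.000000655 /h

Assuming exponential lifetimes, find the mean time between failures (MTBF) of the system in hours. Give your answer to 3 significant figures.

4040

Series of exponential components: λ_sys = Σ λ_i
λ_sys = 0.00000165 + 0.00000265 + 0.000000934 + 0.000188 + 0.0000537 + 0.000000655 = 2.4759e-04 /h
MTBF = 1 / λ_sys = 4040 h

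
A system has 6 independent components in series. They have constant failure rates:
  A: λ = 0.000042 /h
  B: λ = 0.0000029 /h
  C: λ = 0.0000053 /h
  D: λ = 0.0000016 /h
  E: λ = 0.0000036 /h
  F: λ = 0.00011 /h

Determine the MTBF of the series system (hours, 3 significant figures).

6050

Series of exponential components: λ_sys = Σ λ_i
λ_sys = 0.000042 + 0.0000029 + 0.0000053 + 0.0000016 + 0.0000036 + 0.00011 = 1.6540e-04 /h
MTBF = 1 / λ_sys = 6050 h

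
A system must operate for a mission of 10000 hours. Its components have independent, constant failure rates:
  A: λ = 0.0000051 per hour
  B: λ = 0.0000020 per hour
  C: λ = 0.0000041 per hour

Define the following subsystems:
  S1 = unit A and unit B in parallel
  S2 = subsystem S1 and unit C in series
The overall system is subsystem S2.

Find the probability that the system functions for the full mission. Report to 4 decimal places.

R(A) = exp(−0.0000051 × 10000) = 0.950279
R(B) = exp(−0.0000020 × 10000) = 0.980199
R(C) = exp(−0.0000041 × 10000) = 0.959829
Parallel (A and B): 1 − (1 − 0.950279)(1 − 0.980199) = 0.999015
Series ([0.999015] and C): 0.999015 × 0.959829 = 0.9589

0.9589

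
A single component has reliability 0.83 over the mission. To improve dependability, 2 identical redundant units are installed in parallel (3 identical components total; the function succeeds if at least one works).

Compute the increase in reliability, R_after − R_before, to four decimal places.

R_before = 0.83
R_after = 1 − (1 − 0.83)^3 = 0.9951
ΔR = 0.9951 − 0.83 = 0.1651

0.1651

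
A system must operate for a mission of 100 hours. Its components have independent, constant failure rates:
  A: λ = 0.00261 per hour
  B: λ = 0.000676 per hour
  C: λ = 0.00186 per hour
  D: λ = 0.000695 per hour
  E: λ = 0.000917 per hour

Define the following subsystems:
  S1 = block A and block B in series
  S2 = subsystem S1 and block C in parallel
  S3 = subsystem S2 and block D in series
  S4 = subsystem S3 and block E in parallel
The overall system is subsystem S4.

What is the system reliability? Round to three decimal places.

0.990

R(A) = exp(−0.00261 × 100) = 0.77028
R(B) = exp(−0.000676 × 100) = 0.93463
R(C) = exp(−0.00186 × 100) = 0.83027
R(D) = exp(−0.000695 × 100) = 0.93286
R(E) = exp(−0.000917 × 100) = 0.91238
Series (A and B): 0.77028 × 0.93463 = 0.71993
Parallel ([0.71993] and C): 1 − (1 − 0.71993)(1 − 0.83027) = 0.95246
Series ([0.95246] and D): 0.95246 × 0.93286 = 0.88851
Parallel ([0.88851] and E): 1 − (1 − 0.88851)(1 − 0.91238) = 0.990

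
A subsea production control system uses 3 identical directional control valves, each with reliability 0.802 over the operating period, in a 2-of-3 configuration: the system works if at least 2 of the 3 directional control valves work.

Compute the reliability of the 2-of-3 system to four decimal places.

R = Σ_{i=2}^{3} C(3,i) p^i (1−p)^{3−i} with p = 0.802
C(3,2)·0.802^2·0.198^1 = 0.382063
C(3,3)·0.802^3·0.198^0 = 0.515850
Sum = 0.8979

0.8979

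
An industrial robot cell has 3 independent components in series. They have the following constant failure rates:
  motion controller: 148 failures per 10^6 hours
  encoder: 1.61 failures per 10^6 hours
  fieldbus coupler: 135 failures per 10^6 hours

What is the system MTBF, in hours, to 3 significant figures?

Series of exponential components: λ_sys = Σ λ_i
λ_sys = 0.000148 + 0.00000161 + 0.000135 = 2.8461e-04 /h
MTBF = 1 / λ_sys = 3510 h

3510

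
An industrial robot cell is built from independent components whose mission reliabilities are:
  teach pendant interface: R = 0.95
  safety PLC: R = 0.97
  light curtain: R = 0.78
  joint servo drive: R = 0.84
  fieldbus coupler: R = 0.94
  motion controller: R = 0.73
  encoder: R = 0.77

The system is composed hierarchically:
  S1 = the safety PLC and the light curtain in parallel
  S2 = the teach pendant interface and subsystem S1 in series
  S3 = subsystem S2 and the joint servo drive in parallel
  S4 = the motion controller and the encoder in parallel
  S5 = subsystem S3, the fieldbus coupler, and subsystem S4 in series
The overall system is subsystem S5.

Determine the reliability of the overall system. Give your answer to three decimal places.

Parallel (safety PLC and light curtain): 1 − (1 − 0.97000)(1 − 0.78000) = 0.99340
Series (teach pendant interface and [0.99340]): 0.95000 × 0.99340 = 0.94373
Parallel ([0.94373] and joint servo drive): 1 − (1 − 0.94373)(1 − 0.84000) = 0.99100
Parallel (motion controller and encoder): 1 − (1 − 0.73000)(1 − 0.77000) = 0.93790
Series ([0.99100], fieldbus coupler, and [0.93790]): 0.99100 × 0.94000 × 0.93790 = 0.874

0.874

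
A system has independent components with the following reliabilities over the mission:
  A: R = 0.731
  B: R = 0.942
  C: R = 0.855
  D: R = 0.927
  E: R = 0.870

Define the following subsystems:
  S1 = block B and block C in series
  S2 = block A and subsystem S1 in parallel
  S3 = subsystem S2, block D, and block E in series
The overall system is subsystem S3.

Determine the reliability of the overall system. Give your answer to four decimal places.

0.7643

Series (B and C): 0.942000 × 0.855000 = 0.805410
Parallel (A and [0.805410]): 1 − (1 − 0.731000)(1 − 0.805410) = 0.947655
Series ([0.947655], D, and E): 0.947655 × 0.927000 × 0.870000 = 0.7643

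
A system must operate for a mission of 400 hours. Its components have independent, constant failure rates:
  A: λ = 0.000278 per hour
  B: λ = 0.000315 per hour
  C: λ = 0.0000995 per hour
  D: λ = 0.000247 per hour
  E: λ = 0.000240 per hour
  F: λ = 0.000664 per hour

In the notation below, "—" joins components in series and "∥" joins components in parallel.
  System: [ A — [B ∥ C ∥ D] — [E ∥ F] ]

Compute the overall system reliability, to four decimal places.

0.8753

R(A) = exp(−0.000278 × 400) = 0.894760
R(B) = exp(−0.000315 × 400) = 0.881615
R(C) = exp(−0.0000995 × 400) = 0.960982
R(D) = exp(−0.000247 × 400) = 0.905924
R(E) = exp(−0.000240 × 400) = 0.908464
R(F) = exp(−0.000664 × 400) = 0.766746
Parallel (B, C, and D): 1 − (1 − 0.881615)(1 − 0.960982)(1 − 0.905924) = 0.999565
Parallel (E and F): 1 − (1 − 0.908464)(1 − 0.766746) = 0.978649
Series (A, [0.999565], and [0.978649]): 0.894760 × 0.999565 × 0.978649 = 0.8753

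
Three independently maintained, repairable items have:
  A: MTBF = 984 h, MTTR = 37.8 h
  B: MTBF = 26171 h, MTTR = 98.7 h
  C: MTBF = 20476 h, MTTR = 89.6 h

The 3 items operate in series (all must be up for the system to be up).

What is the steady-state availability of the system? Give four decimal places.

0.9552

A(A) = MTBF/(MTBF+MTTR) = 984/(984+37.8) = 0.963006
A(B) = MTBF/(MTBF+MTTR) = 26171/(26171+98.7) = 0.996243
A(C) = MTBF/(MTBF+MTTR) = 20476/(20476+89.6) = 0.995643
Series availability: 0.963006 × 0.996243 × 0.995643 = 0.9552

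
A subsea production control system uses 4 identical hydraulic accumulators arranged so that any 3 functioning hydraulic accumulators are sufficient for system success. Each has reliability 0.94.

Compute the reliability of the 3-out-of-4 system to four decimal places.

0.9801

R = Σ_{i=3}^{4} C(4,i) p^i (1−p)^{4−i} with p = 0.94
C(4,3)·0.94^3·0.06^1 = 0.199340
C(4,4)·0.94^4·0.06^0 = 0.780749
Sum = 0.9801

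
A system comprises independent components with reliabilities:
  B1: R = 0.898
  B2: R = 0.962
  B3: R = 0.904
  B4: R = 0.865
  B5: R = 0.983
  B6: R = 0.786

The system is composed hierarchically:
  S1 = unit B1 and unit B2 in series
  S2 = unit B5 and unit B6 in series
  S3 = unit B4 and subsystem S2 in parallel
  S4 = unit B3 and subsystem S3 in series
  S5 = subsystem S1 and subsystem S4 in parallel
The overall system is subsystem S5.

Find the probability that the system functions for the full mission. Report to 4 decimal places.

Series (B1 and B2): 0.898000 × 0.962000 = 0.863876
Series (B5 and B6): 0.983000 × 0.786000 = 0.772638
Parallel (B4 and [0.772638]): 1 − (1 − 0.865000)(1 − 0.772638) = 0.969306
Series (B3 and [0.969306]): 0.904000 × 0.969306 = 0.876253
Parallel ([0.863876] and [0.876253]): 1 − (1 − 0.863876)(1 − 0.876253) = 0.9832

0.9832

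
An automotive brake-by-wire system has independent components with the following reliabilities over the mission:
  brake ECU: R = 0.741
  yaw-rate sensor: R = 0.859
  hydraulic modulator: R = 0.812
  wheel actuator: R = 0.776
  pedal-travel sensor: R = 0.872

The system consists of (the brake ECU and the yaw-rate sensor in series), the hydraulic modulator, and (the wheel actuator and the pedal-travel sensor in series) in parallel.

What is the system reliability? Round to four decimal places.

Series (brake ECU and yaw-rate sensor): 0.741000 × 0.859000 = 0.636519
Series (wheel actuator and pedal-travel sensor): 0.776000 × 0.872000 = 0.676672
Parallel ([0.636519], hydraulic modulator, and [0.676672]): 1 − (1 − 0.636519)(1 − 0.812000)(1 − 0.676672) = 0.9779

0.9779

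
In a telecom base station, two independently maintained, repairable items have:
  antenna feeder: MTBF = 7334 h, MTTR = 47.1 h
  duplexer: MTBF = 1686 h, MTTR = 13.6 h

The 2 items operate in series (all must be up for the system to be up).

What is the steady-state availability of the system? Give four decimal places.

A(antenna feeder) = MTBF/(MTBF+MTTR) = 7334/(7334+47.1) = 0.993619
A(duplexer) = MTBF/(MTBF+MTTR) = 1686/(1686+13.6) = 0.991998
Series availability: 0.993619 × 0.991998 = 0.9857

0.9857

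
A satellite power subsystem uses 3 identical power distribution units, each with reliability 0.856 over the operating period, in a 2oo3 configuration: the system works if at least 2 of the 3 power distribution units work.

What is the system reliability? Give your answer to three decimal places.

0.944

R = Σ_{i=2}^{3} C(3,i) p^i (1−p)^{3−i} with p = 0.856
C(3,2)·0.856^2·0.144^1 = 0.31654
C(3,3)·0.856^3·0.144^0 = 0.62722
Sum = 0.944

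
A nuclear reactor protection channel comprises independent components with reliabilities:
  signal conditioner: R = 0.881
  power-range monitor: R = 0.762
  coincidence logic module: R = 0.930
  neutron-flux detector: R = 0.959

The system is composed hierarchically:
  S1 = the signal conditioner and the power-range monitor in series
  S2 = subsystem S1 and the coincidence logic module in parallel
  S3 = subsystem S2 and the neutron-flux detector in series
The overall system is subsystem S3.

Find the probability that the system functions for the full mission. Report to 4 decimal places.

0.9369

Series (signal conditioner and power-range monitor): 0.881000 × 0.762000 = 0.671322
Parallel ([0.671322] and coincidence logic module): 1 − (1 − 0.671322)(1 − 0.930000) = 0.976993
Series ([0.976993] and neutron-flux detector): 0.976993 × 0.959000 = 0.9369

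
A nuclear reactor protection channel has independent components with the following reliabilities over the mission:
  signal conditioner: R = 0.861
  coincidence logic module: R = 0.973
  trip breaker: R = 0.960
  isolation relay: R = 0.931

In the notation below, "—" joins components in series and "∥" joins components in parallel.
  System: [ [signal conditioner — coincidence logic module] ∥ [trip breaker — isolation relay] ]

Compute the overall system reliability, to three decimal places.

Series (signal conditioner and coincidence logic module): 0.86100 × 0.97300 = 0.83775
Series (trip breaker and isolation relay): 0.96000 × 0.93100 = 0.89376
Parallel ([0.83775] and [0.89376]): 1 − (1 − 0.83775)(1 − 0.89376) = 0.983

0.983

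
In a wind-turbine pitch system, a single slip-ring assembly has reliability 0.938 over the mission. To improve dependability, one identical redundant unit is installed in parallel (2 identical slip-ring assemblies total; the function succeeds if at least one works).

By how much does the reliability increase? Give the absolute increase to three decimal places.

R_before = 0.938
R_after = 1 − (1 − 0.938)^2 = 0.996
ΔR = 0.996 − 0.938 = 0.058

0.058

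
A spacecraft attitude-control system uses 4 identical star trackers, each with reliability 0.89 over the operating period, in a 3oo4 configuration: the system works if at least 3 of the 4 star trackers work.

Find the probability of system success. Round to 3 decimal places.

R = Σ_{i=3}^{4} C(4,i) p^i (1−p)^{4−i} with p = 0.89
C(4,3)·0.89^3·0.11^1 = 0.31019
C(4,4)·0.89^4·0.11^0 = 0.62742
Sum = 0.938

0.938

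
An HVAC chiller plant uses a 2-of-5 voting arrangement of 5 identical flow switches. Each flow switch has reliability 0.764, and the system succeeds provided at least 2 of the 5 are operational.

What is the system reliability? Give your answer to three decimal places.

0.987

R = Σ_{i=2}^{5} C(5,i) p^i (1−p)^{5−i} with p = 0.764
C(5,2)·0.764^2·0.236^3 = 0.07672
C(5,3)·0.764^3·0.236^2 = 0.24837
C(5,4)·0.764^4·0.236^1 = 0.40203
C(5,5)·0.764^5·0.236^0 = 0.26030
Sum = 0.987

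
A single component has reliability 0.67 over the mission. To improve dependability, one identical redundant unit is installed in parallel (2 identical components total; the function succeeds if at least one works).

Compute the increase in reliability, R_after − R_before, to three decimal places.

0.221

R_before = 0.67
R_after = 1 − (1 − 0.67)^2 = 0.891
ΔR = 0.891 − 0.67 = 0.221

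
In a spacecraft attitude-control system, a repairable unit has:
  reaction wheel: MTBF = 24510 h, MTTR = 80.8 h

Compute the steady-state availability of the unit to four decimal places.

A(reaction wheel) = MTBF/(MTBF+MTTR) = 24510/(24510+80.8) = 0.9967

0.9967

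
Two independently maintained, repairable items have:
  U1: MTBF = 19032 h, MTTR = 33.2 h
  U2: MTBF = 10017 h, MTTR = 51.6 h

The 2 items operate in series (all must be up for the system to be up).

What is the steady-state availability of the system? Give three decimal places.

0.993

A(U1) = MTBF/(MTBF+MTTR) = 19032/(19032+33.2) = 0.998259
A(U2) = MTBF/(MTBF+MTTR) = 10017/(10017+51.6) = 0.994875
Series availability: 0.998259 × 0.994875 = 0.993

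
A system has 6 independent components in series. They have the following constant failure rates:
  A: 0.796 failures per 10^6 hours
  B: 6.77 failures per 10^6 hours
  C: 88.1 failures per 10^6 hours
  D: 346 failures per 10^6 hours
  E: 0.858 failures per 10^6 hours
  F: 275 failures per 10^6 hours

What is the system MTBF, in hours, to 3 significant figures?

1390

Series of exponential components: λ_sys = Σ λ_i
λ_sys = 0.000000796 + 0.00000677 + 0.0000881 + 0.000346 + 0.000000858 + 0.000275 = 7.1752e-04 /h
MTBF = 1 / λ_sys = 1390 h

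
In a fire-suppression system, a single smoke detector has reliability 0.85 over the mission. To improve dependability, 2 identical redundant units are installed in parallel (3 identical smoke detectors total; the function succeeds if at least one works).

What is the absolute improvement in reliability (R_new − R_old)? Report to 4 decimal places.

R_before = 0.85
R_after = 1 − (1 − 0.85)^3 = 0.9966
ΔR = 0.9966 − 0.85 = 0.1466

0.1466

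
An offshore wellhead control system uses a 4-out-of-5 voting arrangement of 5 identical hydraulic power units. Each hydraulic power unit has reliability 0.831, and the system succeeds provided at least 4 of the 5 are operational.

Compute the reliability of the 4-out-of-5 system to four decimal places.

0.7992

R = Σ_{i=4}^{5} C(5,i) p^i (1−p)^{5−i} with p = 0.831
C(5,4)·0.831^4·0.169^1 = 0.402959
C(5,5)·0.831^5·0.169^0 = 0.396283
Sum = 0.7992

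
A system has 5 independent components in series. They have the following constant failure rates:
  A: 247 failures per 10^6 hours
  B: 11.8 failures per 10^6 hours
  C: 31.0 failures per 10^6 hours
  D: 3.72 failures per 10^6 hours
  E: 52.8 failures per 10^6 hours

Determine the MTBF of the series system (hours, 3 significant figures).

2890

Series of exponential components: λ_sys = Σ λ_i
λ_sys = 0.000247 + 0.0000118 + 0.0000310 + 0.00000372 + 0.0000528 = 3.4632e-04 /h
MTBF = 1 / λ_sys = 2890 h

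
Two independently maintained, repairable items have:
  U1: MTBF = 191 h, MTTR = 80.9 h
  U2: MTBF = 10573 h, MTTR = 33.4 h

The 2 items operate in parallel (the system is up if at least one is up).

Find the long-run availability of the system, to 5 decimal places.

0.99906

A(U1) = MTBF/(MTBF+MTTR) = 191/(191+80.9) = 0.702464
A(U2) = MTBF/(MTBF+MTTR) = 10573/(10573+33.4) = 0.996851
Parallel availability: 1 − (1 − 0.702464)(1 − 0.996851) = 0.99906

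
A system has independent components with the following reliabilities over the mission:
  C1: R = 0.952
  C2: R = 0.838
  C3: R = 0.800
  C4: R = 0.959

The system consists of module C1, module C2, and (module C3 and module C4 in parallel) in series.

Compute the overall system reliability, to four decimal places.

Parallel (C3 and C4): 1 − (1 − 0.800000)(1 − 0.959000) = 0.991800
Series (C1, C2, and [0.991800]): 0.952000 × 0.838000 × 0.991800 = 0.7912

0.7912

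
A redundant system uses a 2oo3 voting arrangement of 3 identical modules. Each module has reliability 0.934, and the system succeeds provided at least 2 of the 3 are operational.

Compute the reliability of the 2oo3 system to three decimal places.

0.988

R = Σ_{i=2}^{3} C(3,i) p^i (1−p)^{3−i} with p = 0.934
C(3,2)·0.934^2·0.066^1 = 0.17273
C(3,3)·0.934^3·0.066^0 = 0.81478
Sum = 0.988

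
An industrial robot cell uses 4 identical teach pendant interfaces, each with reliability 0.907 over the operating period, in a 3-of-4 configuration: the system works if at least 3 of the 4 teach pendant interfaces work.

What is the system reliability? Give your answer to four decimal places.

0.9543

R = Σ_{i=3}^{4} C(4,i) p^i (1−p)^{4−i} with p = 0.907
C(4,3)·0.907^3·0.093^1 = 0.277565
C(4,4)·0.907^4·0.093^0 = 0.676751
Sum = 0.9543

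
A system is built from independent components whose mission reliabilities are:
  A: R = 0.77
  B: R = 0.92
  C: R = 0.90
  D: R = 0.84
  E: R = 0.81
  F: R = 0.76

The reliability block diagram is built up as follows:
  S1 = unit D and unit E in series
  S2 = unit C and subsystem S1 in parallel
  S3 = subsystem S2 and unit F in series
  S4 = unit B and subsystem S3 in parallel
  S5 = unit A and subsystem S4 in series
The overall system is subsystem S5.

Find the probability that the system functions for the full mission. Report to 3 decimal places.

Series (D and E): 0.84000 × 0.81000 = 0.68040
Parallel (C and [0.68040]): 1 − (1 − 0.90000)(1 − 0.68040) = 0.96804
Series ([0.96804] and F): 0.96804 × 0.76000 = 0.73571
Parallel (B and [0.73571]): 1 − (1 − 0.92000)(1 − 0.73571) = 0.97886
Series (A and [0.97886]): 0.77000 × 0.97886 = 0.754

0.754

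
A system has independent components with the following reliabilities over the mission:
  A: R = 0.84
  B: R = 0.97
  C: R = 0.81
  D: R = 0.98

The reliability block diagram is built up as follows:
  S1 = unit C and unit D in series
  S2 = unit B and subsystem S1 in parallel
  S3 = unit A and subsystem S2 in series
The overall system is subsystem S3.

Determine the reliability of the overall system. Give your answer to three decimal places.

0.835

Series (C and D): 0.81000 × 0.98000 = 0.79380
Parallel (B and [0.79380]): 1 − (1 − 0.97000)(1 − 0.79380) = 0.99381
Series (A and [0.99381]): 0.84000 × 0.99381 = 0.835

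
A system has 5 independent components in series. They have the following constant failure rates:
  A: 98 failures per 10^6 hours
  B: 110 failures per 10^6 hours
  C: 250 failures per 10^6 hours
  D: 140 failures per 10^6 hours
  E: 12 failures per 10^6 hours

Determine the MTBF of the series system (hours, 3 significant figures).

1640

Series of exponential components: λ_sys = Σ λ_i
λ_sys = 0.000098 + 0.00011 + 0.00025 + 0.00014 + 0.000012 = 6.1000e-04 /h
MTBF = 1 / λ_sys = 1640 h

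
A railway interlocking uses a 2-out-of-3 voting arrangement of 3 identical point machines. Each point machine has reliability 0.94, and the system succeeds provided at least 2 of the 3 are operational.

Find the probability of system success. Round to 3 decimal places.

R = Σ_{i=2}^{3} C(3,i) p^i (1−p)^{3−i} with p = 0.94
C(3,2)·0.94^2·0.06^1 = 0.15905
C(3,3)·0.94^3·0.06^0 = 0.83058
Sum = 0.990

0.990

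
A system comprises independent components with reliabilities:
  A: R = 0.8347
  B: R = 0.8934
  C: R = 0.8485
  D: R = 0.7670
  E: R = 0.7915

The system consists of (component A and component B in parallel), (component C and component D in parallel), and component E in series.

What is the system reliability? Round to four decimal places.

Parallel (A and B): 1 − (1 − 0.834700)(1 − 0.893400) = 0.982379
Parallel (C and D): 1 − (1 − 0.848500)(1 − 0.767000) = 0.964701
Series ([0.982379], [0.964701], and E): 0.982379 × 0.964701 × 0.791500 = 0.7501

0.7501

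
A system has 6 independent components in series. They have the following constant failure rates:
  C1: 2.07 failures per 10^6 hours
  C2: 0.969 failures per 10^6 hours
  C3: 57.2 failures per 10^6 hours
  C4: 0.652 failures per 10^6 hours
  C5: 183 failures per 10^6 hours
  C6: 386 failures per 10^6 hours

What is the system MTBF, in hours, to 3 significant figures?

1590

Series of exponential components: λ_sys = Σ λ_i
λ_sys = 0.00000207 + 0.000000969 + 0.0000572 + 0.000000652 + 0.000183 + 0.000386 = 6.2989e-04 /h
MTBF = 1 / λ_sys = 1590 h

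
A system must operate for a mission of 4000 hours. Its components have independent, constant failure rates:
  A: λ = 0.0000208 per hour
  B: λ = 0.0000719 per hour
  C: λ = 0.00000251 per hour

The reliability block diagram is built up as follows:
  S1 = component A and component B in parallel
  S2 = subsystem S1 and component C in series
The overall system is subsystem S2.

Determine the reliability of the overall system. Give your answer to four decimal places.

0.9703

R(A) = exp(−0.0000208 × 4000) = 0.920167
R(B) = exp(−0.0000719 × 4000) = 0.750062
R(C) = exp(−0.00000251 × 4000) = 0.990010
Parallel (A and B): 1 − (1 − 0.920167)(1 − 0.750062) = 0.980047
Series ([0.980047] and C): 0.980047 × 0.990010 = 0.9703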